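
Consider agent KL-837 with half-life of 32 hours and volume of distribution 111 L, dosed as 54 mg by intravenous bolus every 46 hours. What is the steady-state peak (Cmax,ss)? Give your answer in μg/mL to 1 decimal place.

τ/t½ = 46/32 ≈ 1.4375, so fraction remaining f = (1/2)^(46/32) ≈ 0.3692.
Accumulation ratio R = 1/(1 − f) ≈ 1/0.6308 ≈ 1.5853.
Single-dose peak C₀ = D/Vd = 54/111 ≈ 0.486 μg/mL.
Steady-state peak Cmax,ss = C₀·R ≈ 0.486 × 1.5853 ≈ 0.770 μg/mL.

0.8 μg/mL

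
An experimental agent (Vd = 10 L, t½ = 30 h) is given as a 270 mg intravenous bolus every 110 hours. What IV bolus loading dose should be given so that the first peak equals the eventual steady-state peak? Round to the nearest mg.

f = (1/2)^(110/30) ≈ 0.078745; accumulation ratio R = 1/(1−f) ≈ 1.08548.
Loading dose to hit Cmax,ss on first dose: D_load = D_maint·R ≈ 270 × 1.08548 ≈ 293.08 mg.

293 mg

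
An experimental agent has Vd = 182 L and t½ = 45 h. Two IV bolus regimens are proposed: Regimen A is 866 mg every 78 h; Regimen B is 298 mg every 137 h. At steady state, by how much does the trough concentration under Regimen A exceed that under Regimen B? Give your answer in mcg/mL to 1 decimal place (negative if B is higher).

1.8 mcg/mL

Regimen A: f = (1/2)^(78/45) ≈ 0.3008; Cmin,ss = (866/182)·f/(1−f) ≈ 2.047 mcg/mL.
Regimen B: f = (1/2)^(137/45) ≈ 0.1212; Cmin,ss = (298/182)·f/(1−f) ≈ 0.226 mcg/mL.
Difference ≈ 2.047 − 0.226 ≈ 1.821 mcg/mL.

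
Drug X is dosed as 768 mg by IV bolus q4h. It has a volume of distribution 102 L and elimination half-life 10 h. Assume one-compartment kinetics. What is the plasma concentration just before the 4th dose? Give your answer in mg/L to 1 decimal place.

f = (1/2)^(τ/t½) = (1/2)^(4/10) ≈ 0.7579.
C₀ = D/Vd = 768/102 ≈ 7.529 mg/L.
Before the 4th dose, 3 doses have been given. Superposition: Cmin = C₀·(f + f² + … + f^3).
≈ 7.529 × (0.7579 + 0.5744 + 0.4353) ≈ 7.529 × 1.7676 ≈ 13.308 mg/L.

13.3 mg/L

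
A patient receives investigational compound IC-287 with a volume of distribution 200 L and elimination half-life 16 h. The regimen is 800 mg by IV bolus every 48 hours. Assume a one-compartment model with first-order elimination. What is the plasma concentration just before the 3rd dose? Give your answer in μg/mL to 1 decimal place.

f = (1/2)^(τ/t½) = (1/2)^(48/16) ≈ 0.1250.
C₀ = D/Vd = 800/200 ≈ 4.000 μg/mL.
Before the 3rd dose, 2 doses have been given. Superposition: Cmin = C₀·(f + f²).
≈ 4.000 × (0.1250 + 0.0156) ≈ 4.000 × 0.1406 ≈ 0.562 μg/mL.

0.6 μg/mL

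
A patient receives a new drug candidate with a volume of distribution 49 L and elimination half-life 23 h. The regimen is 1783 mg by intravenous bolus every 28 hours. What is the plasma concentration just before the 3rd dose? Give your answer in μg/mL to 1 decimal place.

f = (1/2)^(τ/t½) = (1/2)^(28/23) ≈ 0.4301.
C₀ = D/Vd = 1783/49 ≈ 36.388 μg/mL.
Before the 3rd dose, 2 doses have been given. Superposition: Cmin = C₀·(f + f²).
≈ 36.388 × (0.4301 + 0.1850) ≈ 36.388 × 0.6151 ≈ 22.382 μg/mL.

22.4 μg/mL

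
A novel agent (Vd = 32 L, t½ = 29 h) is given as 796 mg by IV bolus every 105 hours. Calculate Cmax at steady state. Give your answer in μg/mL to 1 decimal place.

27.1 μg/mL

Over one 105-h interval, 105/29 ≈ 3.6207 half-lives elapse, leaving f ≈ 0.0813 of each dose.
Accumulation ratio R = 1/(1 − f) ≈ 1/0.9187 ≈ 1.0885.
Each bolus raises the concentration by D/Vd = 796/32 ≈ 24.875 μg/mL.
Cmax,ss = C₀/(1 − f) ≈ 24.875/0.9187 ≈ 27.076 μg/mL.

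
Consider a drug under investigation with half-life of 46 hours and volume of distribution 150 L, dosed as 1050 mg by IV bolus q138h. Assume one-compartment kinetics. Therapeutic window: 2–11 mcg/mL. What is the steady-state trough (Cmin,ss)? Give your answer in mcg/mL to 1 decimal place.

1.0 mcg/mL

τ = 138 h = 3 half-lives, so f = (1/2)^3 = 0.125.
Accumulation ratio R = 1/(1 − f) = 1/0.875 = 8/7.
Single-dose peak C₀ = D/Vd = 1050/150 = 7 mcg/mL.
Steady-state peak Cmax,ss = C₀·R = 7 × 8/7 ≈ 8.000 mcg/mL.
Steady-state trough Cmin,ss = Cmax,ss·f ≈ 8.000 × 0.125 ≈ 1.000 mcg/mL.
Trough 1.0 mcg/mL vs MEC 2 mcg/mL: subtherapeutic.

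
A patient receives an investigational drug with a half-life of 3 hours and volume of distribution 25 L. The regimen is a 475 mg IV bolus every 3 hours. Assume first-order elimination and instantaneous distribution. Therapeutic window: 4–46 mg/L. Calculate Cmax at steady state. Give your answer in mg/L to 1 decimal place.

The dosing interval is 1 half-life, so f = 2^(−1) = 0.5.
Accumulation ratio R = 1/(1 − f) = 1/0.5 = 2/1.
Single-dose peak C₀ = D/Vd = 475/25 = 19 mg/L.
Steady-state peak Cmax,ss = C₀·R = 19 × 2/1 ≈ 38.000 mg/L.
Peak 38.0 mg/L vs MTC 46 mg/L: below toxic threshold.

38.0 mg/L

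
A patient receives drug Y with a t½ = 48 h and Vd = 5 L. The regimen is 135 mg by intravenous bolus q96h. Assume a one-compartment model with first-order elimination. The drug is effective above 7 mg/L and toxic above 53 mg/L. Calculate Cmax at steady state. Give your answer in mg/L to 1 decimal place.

τ = 96 h = 2 half-lives, so f = (1/2)^2 = 0.25.
At steady state, R = 1/(1 − 0.25) = 4/3.
Single-dose peak C₀ = D/Vd = 135/5 = 27 mg/L.
Steady-state peak Cmax,ss = C₀·R = 27 × 4/3 ≈ 36.000 mg/L.
Peak 36.0 mg/L vs MTC 53 mg/L: below toxic threshold.

36.0 mg/L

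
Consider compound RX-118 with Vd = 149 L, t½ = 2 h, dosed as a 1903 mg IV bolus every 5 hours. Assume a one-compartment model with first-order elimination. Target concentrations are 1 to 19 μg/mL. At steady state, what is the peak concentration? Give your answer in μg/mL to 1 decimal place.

15.5 μg/mL

k = ln2/t½ = ln2/2 ≈ 0.346574 h⁻¹; fraction remaining f = e^(−kτ) = e^(−0.346574×5) ≈ 0.1768.
At steady state, accumulation factor R = 1/(1 − e^(−kτ)) ≈ 1.2148.
Each bolus raises the concentration by D/Vd = 1903/149 ≈ 12.772 μg/mL.
Cmax,ss = C₀/(1 − f) ≈ 12.772/0.8232 ≈ 15.515 μg/mL.
Peak 15.5 μg/mL vs MTC 19 μg/mL: below toxic threshold.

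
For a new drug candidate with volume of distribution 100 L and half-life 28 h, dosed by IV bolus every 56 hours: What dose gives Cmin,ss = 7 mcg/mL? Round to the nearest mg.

τ/t½ = 56/28 ≈ 2, so f = (1/2)^(56/28) ≈ 0.250000.
Cmin,ss = (D/Vd)·f/(1−f), so D = Cmin,ss·Vd·(1−f)/f.
D = 7 × 100 × (1−f)/f ≈ 7 × 100 × 3.00000 ≈ 2100.00 mg.

2100 mg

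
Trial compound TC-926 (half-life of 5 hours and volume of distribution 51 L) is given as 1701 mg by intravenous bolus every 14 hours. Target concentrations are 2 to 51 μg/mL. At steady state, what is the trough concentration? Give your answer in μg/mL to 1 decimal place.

5.6 μg/mL

k = ln2/t½ = ln2/5 ≈ 0.138629 h⁻¹; fraction remaining f = e^(−kτ) = e^(−0.138629×14) ≈ 0.1436.
Each bolus raises the concentration by D/Vd = 1701/51 ≈ 33.353 μg/mL.
Steady-state trough Cmin,ss = C₀·f/(1−f) ≈ 33.353 × 0.1436/0.8564 ≈ 5.593 μg/mL.
Trough 5.6 μg/mL vs MEC 2 μg/mL: adequate.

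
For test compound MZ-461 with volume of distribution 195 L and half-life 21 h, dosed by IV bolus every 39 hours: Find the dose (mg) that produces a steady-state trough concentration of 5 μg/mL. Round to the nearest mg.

2557 mg

τ/t½ = 39/21 ≈ 1.8571, so f = (1/2)^(39/21) ≈ 0.276022.
Cmin,ss = (D/Vd)·f/(1−f), so D = Cmin,ss·Vd·(1−f)/f.
D = 5 × 195 × (1−f)/f ≈ 5 × 195 × 2.62290 ≈ 2557.33 mg.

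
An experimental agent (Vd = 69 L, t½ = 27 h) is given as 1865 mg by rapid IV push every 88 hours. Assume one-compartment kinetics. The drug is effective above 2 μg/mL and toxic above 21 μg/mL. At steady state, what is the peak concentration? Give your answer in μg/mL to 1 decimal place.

Over one 88-h interval, 88/27 ≈ 3.2593 half-lives elapse, leaving f ≈ 0.1044 of each dose.
At steady state, accumulation factor R = 1/(1 − e^(−kτ)) ≈ 1.1166.
Single-dose peak C₀ = D/Vd = 1865/69 ≈ 27.029 μg/mL.
Steady-state peak Cmax,ss = C₀·R ≈ 27.029 × 1.1166 ≈ 30.181 μg/mL.
Peak 30.2 μg/mL vs MTC 21 μg/mL: exceeds toxic threshold.

30.2 μg/mL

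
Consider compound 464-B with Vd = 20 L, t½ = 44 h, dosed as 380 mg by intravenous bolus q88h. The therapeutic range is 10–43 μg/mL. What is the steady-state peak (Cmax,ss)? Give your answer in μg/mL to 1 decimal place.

25.3 μg/mL

The dosing interval is 2 half-lives, so f = 2^(−2) = 0.25.
At steady state, R = 1/(1 − 0.25) = 4/3.
Single-dose peak C₀ = D/Vd = 380/20 = 19 μg/mL.
Steady-state peak Cmax,ss = C₀·R = 19 × 4/3 ≈ 25.333 μg/mL.
Peak 25.3 μg/mL vs MTC 43 μg/mL: below toxic threshold.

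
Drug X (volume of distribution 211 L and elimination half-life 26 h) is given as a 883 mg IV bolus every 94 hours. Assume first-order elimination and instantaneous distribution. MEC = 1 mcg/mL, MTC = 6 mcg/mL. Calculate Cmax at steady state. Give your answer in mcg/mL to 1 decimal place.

4.6 mcg/mL

k = ln2/t½ = ln2/26 ≈ 0.026660 h⁻¹; fraction remaining f = e^(−kτ) = e^(−0.026660×94) ≈ 0.0816.
At steady state, accumulation factor R = 1/(1 − e^(−kτ)) ≈ 1.0889.
Each bolus raises the concentration by D/Vd = 883/211 ≈ 4.185 mcg/mL.
Cmax,ss = C₀/(1 − f) ≈ 4.185/0.9184 ≈ 4.557 mcg/mL.
Peak 4.6 mcg/mL vs MTC 6 mcg/mL: below toxic threshold.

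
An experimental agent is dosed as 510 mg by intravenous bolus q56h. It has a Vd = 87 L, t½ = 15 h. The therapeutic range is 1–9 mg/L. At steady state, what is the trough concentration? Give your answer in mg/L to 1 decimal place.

0.5 mg/L

τ/t½ = 56/15 ≈ 3.7333, so fraction remaining f = (1/2)^(56/15) ≈ 0.0752.
At steady state, accumulation factor R = 1/(1 − e^(−kτ)) ≈ 1.0813.
Single-dose peak C₀ = D/Vd = 510/87 ≈ 5.862 mg/L.
Cmax,ss = C₀/(1 − f) ≈ 5.862/0.9248 ≈ 6.339 mg/L.
Steady-state trough Cmin,ss = Cmax,ss·f ≈ 6.339 × 0.0752 ≈ 0.477 mg/L.
Trough 0.5 mg/L vs MEC 1 mg/L: subtherapeutic.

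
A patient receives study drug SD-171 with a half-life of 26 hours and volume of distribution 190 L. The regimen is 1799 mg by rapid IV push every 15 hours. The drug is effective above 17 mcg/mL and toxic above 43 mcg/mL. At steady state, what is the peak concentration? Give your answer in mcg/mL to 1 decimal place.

28.7 mcg/mL

Over one 15-h interval, 15/26 ≈ 0.57692 half-lives elapse, leaving f ≈ 0.6704 of each dose.
Accumulation ratio R = 1/(1 − f) ≈ 1/0.3296 ≈ 3.0340.
Single-dose peak C₀ = D/Vd = 1799/190 ≈ 9.468 mcg/mL.
Cmax,ss = C₀/(1 − f) ≈ 9.468/0.3296 ≈ 28.726 mcg/mL.
Peak 28.7 mcg/mL vs MTC 43 mcg/mL: below toxic threshold.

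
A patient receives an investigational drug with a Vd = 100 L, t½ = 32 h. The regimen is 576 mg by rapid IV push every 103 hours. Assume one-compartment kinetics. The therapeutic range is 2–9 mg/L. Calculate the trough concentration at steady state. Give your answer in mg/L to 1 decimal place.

0.7 mg/L

τ/t½ = 103/32 ≈ 3.2188, so fraction remaining f = (1/2)^(103/32) ≈ 0.1074.
Accumulation ratio R = 1/(1 − f) ≈ 1/0.8926 ≈ 1.1203.
Single-dose peak C₀ = D/Vd = 576/100 ≈ 5.760 mg/L.
Steady-state peak Cmax,ss = C₀·R ≈ 5.760 × 1.1203 ≈ 6.453 mg/L.
Steady-state trough Cmin,ss = Cmax,ss·f ≈ 6.453 × 0.1074 ≈ 0.693 mg/L.
Trough 0.7 mg/L vs MEC 2 mg/L: subtherapeutic.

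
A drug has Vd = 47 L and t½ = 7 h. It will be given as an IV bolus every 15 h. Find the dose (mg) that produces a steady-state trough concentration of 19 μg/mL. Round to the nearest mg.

τ/t½ = 15/7 ≈ 2.1429, so f = (1/2)^(15/7) ≈ 0.226431.
Cmin,ss = (D/Vd)·f/(1−f), so D = Cmin,ss·Vd·(1−f)/f.
D = 19 × 47 × (1−f)/f ≈ 19 × 47 × 3.41636 ≈ 3050.81 mg.

3051 mg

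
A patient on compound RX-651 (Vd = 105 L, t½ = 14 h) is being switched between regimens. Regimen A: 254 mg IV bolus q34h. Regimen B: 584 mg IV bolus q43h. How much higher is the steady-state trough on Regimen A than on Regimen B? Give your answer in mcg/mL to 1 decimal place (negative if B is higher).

-0.2 mcg/mL

Regimen A: f = (1/2)^(34/14) ≈ 0.1857; Cmin,ss = (254/105)·f/(1−f) ≈ 0.552 mcg/mL.
Regimen B: f = (1/2)^(43/14) ≈ 0.1190; Cmin,ss = (584/105)·f/(1−f) ≈ 0.751 mcg/mL.
Difference ≈ 0.552 − 0.751 ≈ -0.199 mcg/mL.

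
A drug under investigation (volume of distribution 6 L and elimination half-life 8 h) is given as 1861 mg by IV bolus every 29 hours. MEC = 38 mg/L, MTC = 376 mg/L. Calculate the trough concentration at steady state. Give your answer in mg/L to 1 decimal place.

τ/t½ = 29/8 ≈ 3.625, so fraction remaining f = (1/2)^(29/8) ≈ 0.0811.
At steady state, accumulation factor R = 1/(1 − e^(−kτ)) ≈ 1.0883.
Single-dose peak C₀ = D/Vd = 1861/6 ≈ 310.167 mg/L.
Steady-state peak Cmax,ss = C₀·R ≈ 310.167 × 1.0883 ≈ 337.555 mg/L.
Steady-state trough Cmin,ss = Cmax,ss·f ≈ 337.555 × 0.0811 ≈ 27.376 mg/L.
Trough 27.4 mg/L vs MEC 38 mg/L: subtherapeutic.

27.4 mg/L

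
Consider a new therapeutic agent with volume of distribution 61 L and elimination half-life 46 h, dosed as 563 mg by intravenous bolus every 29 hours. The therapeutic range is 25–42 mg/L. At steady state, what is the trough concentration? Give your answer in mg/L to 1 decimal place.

16.8 mg/L

Over one 29-h interval, 29/46 ≈ 0.63043 half-lives elapse, leaving f ≈ 0.6460 of each dose.
Single-dose peak C₀ = D/Vd = 563/61 ≈ 9.230 mg/L.
Steady-state trough Cmin,ss = C₀·f/(1−f) ≈ 9.230 × 0.6460/0.3540 ≈ 16.843 mg/L.
Trough 16.8 mg/L vs MEC 25 mg/L: subtherapeutic.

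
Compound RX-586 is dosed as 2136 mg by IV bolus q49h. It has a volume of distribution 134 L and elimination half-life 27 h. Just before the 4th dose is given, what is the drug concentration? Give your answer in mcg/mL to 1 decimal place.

f = (1/2)^(τ/t½) = (1/2)^(49/27) ≈ 0.2842.
C₀ = D/Vd = 2136/134 ≈ 15.940 mcg/mL.
Before the 4th dose, 3 doses have been given. Superposition: Cmin = C₀·(f + f² + … + f^3).
≈ 15.940 × (0.2842 + 0.0808 + 0.0230) ≈ 15.940 × 0.3880 ≈ 6.185 mcg/mL.

6.2 mcg/mL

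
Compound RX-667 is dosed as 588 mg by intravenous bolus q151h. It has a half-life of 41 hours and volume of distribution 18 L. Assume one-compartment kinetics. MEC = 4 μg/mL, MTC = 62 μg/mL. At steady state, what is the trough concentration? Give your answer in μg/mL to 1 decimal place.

2.8 μg/mL

Over one 151-h interval, 151/41 ≈ 3.6829 half-lives elapse, leaving f ≈ 0.0779 of each dose.
At steady state, accumulation factor R = 1/(1 − e^(−kτ)) ≈ 1.0845.
Each bolus raises the concentration by D/Vd = 588/18 ≈ 32.667 μg/mL.
Cmax,ss = C₀/(1 − f) ≈ 32.667/0.9221 ≈ 35.427 μg/mL.
One interval later, Cmin,ss = Cmax,ss·e^(−kτ) ≈ 35.427 × 0.0779 ≈ 2.760 μg/mL.
Trough 2.8 μg/mL vs MEC 4 μg/mL: subtherapeutic.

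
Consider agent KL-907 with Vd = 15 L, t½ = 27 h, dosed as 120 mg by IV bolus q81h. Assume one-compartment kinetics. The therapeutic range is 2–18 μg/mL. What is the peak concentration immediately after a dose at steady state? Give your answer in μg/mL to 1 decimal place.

9.1 μg/mL

τ = 81 h = 3 half-lives, so f = (1/2)^3 = 0.125.
Accumulation ratio R = 1/(1 − f) = 1/0.875 = 8/7.
Single-dose peak C₀ = D/Vd = 120/15 = 8 μg/mL.
Steady-state peak Cmax,ss = C₀·R = 8 × 8/7 ≈ 9.143 μg/mL.
Peak 9.1 μg/mL vs MTC 18 μg/mL: below toxic threshold.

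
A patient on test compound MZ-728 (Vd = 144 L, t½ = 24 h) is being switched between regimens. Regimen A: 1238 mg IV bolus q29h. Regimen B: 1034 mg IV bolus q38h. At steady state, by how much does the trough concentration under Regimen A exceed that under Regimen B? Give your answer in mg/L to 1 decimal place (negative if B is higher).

3.0 mg/L

Regimen A: f = (1/2)^(29/24) ≈ 0.4328; Cmin,ss = (1238/144)·f/(1−f) ≈ 6.560 mg/L.
Regimen B: f = (1/2)^(38/24) ≈ 0.3337; Cmin,ss = (1034/144)·f/(1−f) ≈ 3.596 mg/L.
Difference ≈ 6.560 − 3.596 ≈ 2.964 mg/L.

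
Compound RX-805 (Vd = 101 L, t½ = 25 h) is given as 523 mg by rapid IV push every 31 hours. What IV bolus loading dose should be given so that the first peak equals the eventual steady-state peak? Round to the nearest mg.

907 mg

f = (1/2)^(31/25) ≈ 0.423373; accumulation ratio R = 1/(1−f) ≈ 1.73422.
Loading dose to hit Cmax,ss on first dose: D_load = D_maint·R ≈ 523 × 1.73422 ≈ 907.00 mg.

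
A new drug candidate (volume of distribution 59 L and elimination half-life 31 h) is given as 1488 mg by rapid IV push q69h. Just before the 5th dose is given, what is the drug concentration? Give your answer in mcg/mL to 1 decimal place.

f = (1/2)^(τ/t½) = (1/2)^(69/31) ≈ 0.2138.
C₀ = D/Vd = 1488/59 ≈ 25.220 mcg/mL.
Before the 5th dose, 4 doses have been given. Superposition: Cmin = C₀·(f + f² + … + f^4).
≈ 25.220 × (0.2138 + 0.0457 + 0.0098 + 0.0021) ≈ 25.220 × 0.2714 ≈ 6.845 mcg/mL.

6.8 mcg/mL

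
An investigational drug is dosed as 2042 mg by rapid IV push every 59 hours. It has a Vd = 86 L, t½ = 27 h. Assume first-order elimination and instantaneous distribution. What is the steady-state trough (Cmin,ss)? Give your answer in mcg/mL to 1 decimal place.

k = ln2/t½ = ln2/27 ≈ 0.025672 h⁻¹; fraction remaining f = e^(−kτ) = e^(−0.025672×59) ≈ 0.2199.
Accumulation ratio R = 1/(1 − f) ≈ 1/0.7801 ≈ 1.2819.
Each bolus raises the concentration by D/Vd = 2042/86 ≈ 23.744 mcg/mL.
Steady-state peak Cmax,ss = C₀·R ≈ 23.744 × 1.2819 ≈ 30.437 mcg/mL.
Steady-state trough Cmin,ss = Cmax,ss·f ≈ 30.437 × 0.2199 ≈ 6.693 mcg/mL.

6.7 mcg/mL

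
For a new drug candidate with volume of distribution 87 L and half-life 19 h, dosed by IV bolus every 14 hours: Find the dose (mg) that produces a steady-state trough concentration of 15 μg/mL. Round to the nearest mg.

870 mg

τ/t½ = 14/19 ≈ 0.73684, so f = (1/2)^(14/19) ≈ 0.600051.
Cmin,ss = (D/Vd)·f/(1−f), so D = Cmin,ss·Vd·(1−f)/f.
D = 15 × 87 × (1−f)/f ≈ 15 × 87 × 0.66653 ≈ 869.82 mg.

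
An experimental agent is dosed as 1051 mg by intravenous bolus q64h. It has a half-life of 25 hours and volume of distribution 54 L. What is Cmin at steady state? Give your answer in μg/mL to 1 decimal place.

k = ln2/t½ = ln2/25 ≈ 0.027726 h⁻¹; fraction remaining f = e^(−kτ) = e^(−0.027726×64) ≈ 0.1696.
At steady state, accumulation factor R = 1/(1 − e^(−kτ)) ≈ 1.2042.
Each bolus raises the concentration by D/Vd = 1051/54 ≈ 19.463 μg/mL.
Steady-state peak Cmax,ss = C₀·R ≈ 19.463 × 1.2042 ≈ 23.437 μg/mL.
Steady-state trough Cmin,ss = Cmax,ss·f ≈ 23.437 × 0.1696 ≈ 3.975 μg/mL.

4.0 μg/mL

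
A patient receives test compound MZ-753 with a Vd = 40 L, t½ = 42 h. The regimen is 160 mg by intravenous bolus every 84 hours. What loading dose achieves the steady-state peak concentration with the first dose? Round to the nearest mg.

f = (1/2)^(84/42) ≈ 0.250000; accumulation ratio R = 1/(1−f) ≈ 1.33333.
Loading dose to hit Cmax,ss on first dose: D_load = D_maint·R ≈ 160 × 1.33333 ≈ 213.33 mg.

213 mg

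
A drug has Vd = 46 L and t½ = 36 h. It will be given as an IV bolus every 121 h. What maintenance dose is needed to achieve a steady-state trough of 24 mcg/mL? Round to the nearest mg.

τ/t½ = 121/36 ≈ 3.3611, so f = (1/2)^(121/36) ≈ 0.097321.
Cmin,ss = (D/Vd)·f/(1−f), so D = Cmin,ss·Vd·(1−f)/f.
D = 24 × 46 × (1−f)/f ≈ 24 × 46 × 9.27527 ≈ 10239.90 mg.

10240 mg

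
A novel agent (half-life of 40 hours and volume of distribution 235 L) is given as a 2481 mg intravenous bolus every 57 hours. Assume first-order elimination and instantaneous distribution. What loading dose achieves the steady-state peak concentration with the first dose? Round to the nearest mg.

3953 mg

f = (1/2)^(57/40) ≈ 0.372419; accumulation ratio R = 1/(1−f) ≈ 1.59342.
Loading dose to hit Cmax,ss on first dose: D_load = D_maint·R ≈ 2481 × 1.59342 ≈ 3953.28 mg.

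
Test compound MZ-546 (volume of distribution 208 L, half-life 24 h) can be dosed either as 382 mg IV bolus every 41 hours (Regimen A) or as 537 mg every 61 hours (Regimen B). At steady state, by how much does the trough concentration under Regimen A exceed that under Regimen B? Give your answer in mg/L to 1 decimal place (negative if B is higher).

Regimen A: f = (1/2)^(41/24) ≈ 0.3060; Cmin,ss = (382/208)·f/(1−f) ≈ 0.810 mg/L.
Regimen B: f = (1/2)^(61/24) ≈ 0.1717; Cmin,ss = (537/208)·f/(1−f) ≈ 0.535 mg/L.
Difference ≈ 0.810 − 0.535 ≈ 0.275 mg/L.

0.3 mg/L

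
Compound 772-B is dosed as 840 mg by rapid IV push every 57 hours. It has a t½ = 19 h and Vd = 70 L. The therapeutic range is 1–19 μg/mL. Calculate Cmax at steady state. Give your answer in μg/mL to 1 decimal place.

13.7 μg/mL

τ = 57 h = 3 half-lives, so f = (1/2)^3 = 0.125.
Accumulation ratio R = 1/(1 − f) = 1/0.875 = 8/7.
Single-dose peak C₀ = D/Vd = 840/70 = 12 μg/mL.
Steady-state peak Cmax,ss = C₀·R = 12 × 8/7 ≈ 13.714 μg/mL.
Peak 13.7 μg/mL vs MTC 19 μg/mL: below toxic threshold.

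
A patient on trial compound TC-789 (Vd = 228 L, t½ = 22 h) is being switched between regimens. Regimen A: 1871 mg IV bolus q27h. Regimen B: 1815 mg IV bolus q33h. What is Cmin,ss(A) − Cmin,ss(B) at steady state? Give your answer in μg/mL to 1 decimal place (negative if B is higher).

Regimen A: f = (1/2)^(27/22) ≈ 0.4271; Cmin,ss = (1871/228)·f/(1−f) ≈ 6.118 μg/mL.
Regimen B: f = (1/2)^(33/22) ≈ 0.3536; Cmin,ss = (1815/228)·f/(1−f) ≈ 4.355 μg/mL.
Difference ≈ 6.118 − 4.355 ≈ 1.763 μg/mL.

1.8 μg/mL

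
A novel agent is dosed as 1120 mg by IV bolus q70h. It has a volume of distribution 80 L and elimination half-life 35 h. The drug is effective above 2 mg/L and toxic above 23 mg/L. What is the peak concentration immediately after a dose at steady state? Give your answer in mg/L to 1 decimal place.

The dosing interval is 2 half-lives, so f = 2^(−2) = 0.25.
Accumulation ratio R = 1/(1 − f) = 1/0.75 = 4/3.
Single-dose peak C₀ = D/Vd = 1120/80 = 14 mg/L.
Steady-state peak Cmax,ss = C₀·R = 14 × 4/3 ≈ 18.667 mg/L.
Peak 18.7 mg/L vs MTC 23 mg/L: below toxic threshold.

18.7 mg/L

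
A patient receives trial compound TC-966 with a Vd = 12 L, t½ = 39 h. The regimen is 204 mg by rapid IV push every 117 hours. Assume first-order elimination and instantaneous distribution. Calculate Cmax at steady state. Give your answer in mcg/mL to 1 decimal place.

The dosing interval is 3 half-lives, so f = 2^(−3) = 0.125.
At steady state, R = 1/(1 − 0.125) = 8/7.
Single-dose peak C₀ = D/Vd = 204/12 = 17 mcg/mL.
Steady-state peak Cmax,ss = C₀·R = 17 × 8/7 ≈ 19.429 mcg/mL.

19.4 mcg/mL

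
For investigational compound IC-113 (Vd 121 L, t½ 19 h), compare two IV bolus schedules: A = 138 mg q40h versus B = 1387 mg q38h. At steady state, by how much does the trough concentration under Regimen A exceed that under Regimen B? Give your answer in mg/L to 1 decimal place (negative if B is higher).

-3.5 mg/L

Regimen A: f = (1/2)^(40/19) ≈ 0.2324; Cmin,ss = (138/121)·f/(1−f) ≈ 0.345 mg/L.
Regimen B: f = (1/2)^(38/19) ≈ 0.2500; Cmin,ss = (1387/121)·f/(1−f) ≈ 3.821 mg/L.
Difference ≈ 0.345 − 3.821 ≈ -3.476 mg/L.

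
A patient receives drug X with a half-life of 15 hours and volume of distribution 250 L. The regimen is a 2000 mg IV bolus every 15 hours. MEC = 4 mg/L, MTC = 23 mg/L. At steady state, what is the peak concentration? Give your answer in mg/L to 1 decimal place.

τ = 15 h = 1 half-life, so f = (1/2)^1 = 0.5.
Accumulation ratio R = 1/(1 − f) = 1/0.5 = 2/1.
Single-dose peak C₀ = D/Vd = 2000/250 = 8 mg/L.
Steady-state peak Cmax,ss = C₀·R = 8 × 2/1 ≈ 16.000 mg/L.
Peak 16.0 mg/L vs MTC 23 mg/L: below toxic threshold.

16.0 mg/L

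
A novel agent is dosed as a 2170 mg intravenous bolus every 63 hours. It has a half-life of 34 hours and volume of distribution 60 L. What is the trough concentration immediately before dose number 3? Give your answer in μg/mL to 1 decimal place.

12.8 μg/mL

f = (1/2)^(τ/t½) = (1/2)^(63/34) ≈ 0.2768.
C₀ = D/Vd = 2170/60 ≈ 36.167 μg/mL.
Before the 3rd dose, 2 doses have been given. Superposition: Cmin = C₀·(f + f²).
≈ 36.167 × (0.2768 + 0.0766) ≈ 36.167 × 0.3534 ≈ 12.781 μg/mL.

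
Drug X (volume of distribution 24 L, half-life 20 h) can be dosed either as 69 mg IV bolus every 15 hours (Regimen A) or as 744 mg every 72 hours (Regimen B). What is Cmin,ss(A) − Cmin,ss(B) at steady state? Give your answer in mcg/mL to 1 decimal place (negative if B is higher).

1.4 mcg/mL

Regimen A: f = (1/2)^(15/20) ≈ 0.5946; Cmin,ss = (69/24)·f/(1−f) ≈ 4.217 mcg/mL.
Regimen B: f = (1/2)^(72/20) ≈ 0.0825; Cmin,ss = (744/24)·f/(1−f) ≈ 2.787 mcg/mL.
Difference ≈ 4.217 − 2.787 ≈ 1.430 mcg/mL.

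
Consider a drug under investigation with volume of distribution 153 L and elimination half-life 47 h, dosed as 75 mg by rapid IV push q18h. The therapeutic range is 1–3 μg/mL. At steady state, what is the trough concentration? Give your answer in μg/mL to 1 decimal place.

k = ln2/t½ = ln2/47 ≈ 0.014748 h⁻¹; fraction remaining f = e^(−kτ) = e^(−0.014748×18) ≈ 0.7669.
Each bolus raises the concentration by D/Vd = 75/153 ≈ 0.490 μg/mL.
Steady-state trough Cmin,ss = C₀·f/(1−f) ≈ 0.490 × 0.7669/0.2331 ≈ 1.612 μg/mL.
Trough 1.6 μg/mL vs MEC 1 μg/mL: adequate.

1.6 μg/mL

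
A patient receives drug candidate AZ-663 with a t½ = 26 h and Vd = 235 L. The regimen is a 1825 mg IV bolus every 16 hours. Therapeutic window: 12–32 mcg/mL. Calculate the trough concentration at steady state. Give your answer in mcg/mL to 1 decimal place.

Over one 16-h interval, 16/26 ≈ 0.61538 half-lives elapse, leaving f ≈ 0.6528 of each dose.
Single-dose peak C₀ = D/Vd = 1825/235 ≈ 7.766 mcg/mL.
Steady-state trough Cmin,ss = C₀·f/(1−f) ≈ 7.766 × 0.6528/0.3472 ≈ 14.602 mcg/mL.
Trough 14.6 mcg/mL vs MEC 12 mcg/mL: adequate.

14.6 mcg/mL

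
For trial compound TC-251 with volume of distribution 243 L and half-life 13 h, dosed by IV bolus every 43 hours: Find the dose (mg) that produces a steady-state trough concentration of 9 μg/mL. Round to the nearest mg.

τ/t½ = 43/13 ≈ 3.3077, so f = (1/2)^(43/13) ≈ 0.100992.
Cmin,ss = (D/Vd)·f/(1−f), so D = Cmin,ss·Vd·(1−f)/f.
D = 9 × 243 × (1−f)/f ≈ 9 × 243 × 8.90177 ≈ 19468.17 mg.

19468 mg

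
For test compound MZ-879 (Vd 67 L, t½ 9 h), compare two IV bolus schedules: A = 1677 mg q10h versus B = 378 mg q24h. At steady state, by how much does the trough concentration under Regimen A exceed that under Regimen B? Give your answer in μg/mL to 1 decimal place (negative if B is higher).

Regimen A: f = (1/2)^(10/9) ≈ 0.4629; Cmin,ss = (1677/67)·f/(1−f) ≈ 21.572 μg/mL.
Regimen B: f = (1/2)^(24/9) ≈ 0.1575; Cmin,ss = (378/67)·f/(1−f) ≈ 1.055 μg/mL.
Difference ≈ 21.572 − 1.055 ≈ 20.517 μg/mL.

20.5 μg/mL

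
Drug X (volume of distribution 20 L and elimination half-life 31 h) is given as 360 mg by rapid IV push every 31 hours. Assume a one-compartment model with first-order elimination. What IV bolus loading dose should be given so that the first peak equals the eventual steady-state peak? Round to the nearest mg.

720 mg

f = (1/2)^(31/31) ≈ 0.500000; accumulation ratio R = 1/(1−f) ≈ 2.00000.
Loading dose to hit Cmax,ss on first dose: D_load = D_maint·R ≈ 360 × 2.00000 ≈ 720.00 mg.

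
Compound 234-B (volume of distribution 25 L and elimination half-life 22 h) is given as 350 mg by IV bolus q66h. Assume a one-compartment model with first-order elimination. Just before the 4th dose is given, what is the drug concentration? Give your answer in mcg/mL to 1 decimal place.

f = (1/2)^(τ/t½) = (1/2)^(66/22) ≈ 0.1250.
C₀ = D/Vd = 350/25 ≈ 14.000 mcg/mL.
Before the 4th dose, 3 doses have been given. Superposition: Cmin = C₀·(f + f² + … + f^3).
≈ 14.000 × (0.1250 + 0.0156 + 0.0020) ≈ 14.000 × 0.1426 ≈ 1.996 mcg/mL.

2.0 mcg/mL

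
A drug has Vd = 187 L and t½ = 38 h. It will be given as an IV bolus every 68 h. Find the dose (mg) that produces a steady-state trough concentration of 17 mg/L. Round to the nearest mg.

τ/t½ = 68/38 ≈ 1.7895, so f = (1/2)^(68/38) ≈ 0.289278.
Cmin,ss = (D/Vd)·f/(1−f), so D = Cmin,ss·Vd·(1−f)/f.
D = 17 × 187 × (1−f)/f ≈ 17 × 187 × 2.45688 ≈ 7810.42 mg.

7810 mg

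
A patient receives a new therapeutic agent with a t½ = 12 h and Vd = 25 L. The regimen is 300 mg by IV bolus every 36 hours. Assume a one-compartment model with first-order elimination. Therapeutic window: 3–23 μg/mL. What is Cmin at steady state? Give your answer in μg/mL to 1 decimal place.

The dosing interval is 3 half-lives, so f = 2^(−3) = 0.125.
Accumulation ratio R = 1/(1 − f) = 1/0.875 = 8/7.
Single-dose peak C₀ = D/Vd = 300/25 = 12 μg/mL.
Steady-state peak Cmax,ss = C₀·R = 12 × 8/7 ≈ 13.714 μg/mL.
Steady-state trough Cmin,ss = Cmax,ss·f ≈ 13.714 × 0.125 ≈ 1.714 μg/mL.
Trough 1.7 μg/mL vs MEC 3 μg/mL: subtherapeutic.

1.7 μg/mL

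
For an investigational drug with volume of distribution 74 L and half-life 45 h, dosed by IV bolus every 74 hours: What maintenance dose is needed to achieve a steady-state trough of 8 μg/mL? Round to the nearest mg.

1259 mg

τ/t½ = 74/45 ≈ 1.6444, so f = (1/2)^(74/45) ≈ 0.319870.
Cmin,ss = (D/Vd)·f/(1−f), so D = Cmin,ss·Vd·(1−f)/f.
D = 8 × 74 × (1−f)/f ≈ 8 × 74 × 2.12627 ≈ 1258.75 mg.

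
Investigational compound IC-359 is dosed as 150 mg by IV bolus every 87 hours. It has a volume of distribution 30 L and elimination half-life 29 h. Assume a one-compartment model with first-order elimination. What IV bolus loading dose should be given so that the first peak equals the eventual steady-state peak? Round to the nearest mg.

f = (1/2)^(87/29) ≈ 0.125000; accumulation ratio R = 1/(1−f) ≈ 1.14286.
Loading dose to hit Cmax,ss on first dose: D_load = D_maint·R ≈ 150 × 1.14286 ≈ 171.43 mg.

171 mg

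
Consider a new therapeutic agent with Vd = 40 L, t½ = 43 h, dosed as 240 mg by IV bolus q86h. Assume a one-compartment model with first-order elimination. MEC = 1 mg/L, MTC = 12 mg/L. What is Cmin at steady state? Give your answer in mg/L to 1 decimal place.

τ = 86 h = 2 half-lives, so f = (1/2)^2 = 0.25.
Accumulation ratio R = 1/(1 − f) = 1/0.75 = 4/3.
Single-dose peak C₀ = D/Vd = 240/40 = 6 mg/L.
Steady-state peak Cmax,ss = C₀·R = 6 × 4/3 ≈ 8.000 mg/L.
Steady-state trough Cmin,ss = Cmax,ss·f ≈ 8.000 × 0.25 ≈ 2.000 mg/L.
Trough 2.0 mg/L vs MEC 1 mg/L: adequate.

2.0 mg/L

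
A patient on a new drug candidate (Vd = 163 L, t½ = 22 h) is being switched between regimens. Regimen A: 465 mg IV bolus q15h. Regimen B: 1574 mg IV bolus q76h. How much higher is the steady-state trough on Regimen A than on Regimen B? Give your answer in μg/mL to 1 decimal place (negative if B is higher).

3.8 μg/mL

Regimen A: f = (1/2)^(15/22) ≈ 0.6234; Cmin,ss = (465/163)·f/(1−f) ≈ 4.722 μg/mL.
Regimen B: f = (1/2)^(76/22) ≈ 0.0912; Cmin,ss = (1574/163)·f/(1−f) ≈ 0.969 μg/mL.
Difference ≈ 4.722 − 0.969 ≈ 3.753 μg/mL.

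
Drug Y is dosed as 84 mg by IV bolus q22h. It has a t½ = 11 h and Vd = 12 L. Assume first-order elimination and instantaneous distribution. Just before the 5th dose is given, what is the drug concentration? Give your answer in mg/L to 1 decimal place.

2.3 mg/L

f = (1/2)^(τ/t½) = (1/2)^(22/11) ≈ 0.2500.
C₀ = D/Vd = 84/12 ≈ 7.000 mg/L.
Before the 5th dose, 4 doses have been given. Superposition: Cmin = C₀·(f + f² + … + f^4).
≈ 7.000 × (0.2500 + 0.0625 + 0.0156 + 0.0039) ≈ 7.000 × 0.3320 ≈ 2.324 mg/L.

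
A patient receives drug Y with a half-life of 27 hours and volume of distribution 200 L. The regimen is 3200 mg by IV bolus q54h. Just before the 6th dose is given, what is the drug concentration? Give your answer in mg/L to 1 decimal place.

5.3 mg/L

f = (1/2)^(τ/t½) = (1/2)^(54/27) ≈ 0.2500.
C₀ = D/Vd = 3200/200 ≈ 16.000 mg/L.
Before the 6th dose, 5 doses have been given. Superposition: Cmin = C₀·(f + f² + … + f^5).
≈ 16.000 × (0.2500 + 0.0625 + 0.0156 + 0.0039 + 0.0010) ≈ 16.000 × 0.3330 ≈ 5.328 mg/L.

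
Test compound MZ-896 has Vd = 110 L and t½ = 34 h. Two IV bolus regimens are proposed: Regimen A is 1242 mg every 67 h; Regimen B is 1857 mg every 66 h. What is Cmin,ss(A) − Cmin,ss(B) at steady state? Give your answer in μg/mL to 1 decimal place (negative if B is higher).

-2.1 μg/mL

Regimen A: f = (1/2)^(67/34) ≈ 0.2551; Cmin,ss = (1242/110)·f/(1−f) ≈ 3.867 μg/mL.
Regimen B: f = (1/2)^(66/34) ≈ 0.2604; Cmin,ss = (1857/110)·f/(1−f) ≈ 5.944 μg/mL.
Difference ≈ 3.867 − 5.944 ≈ -2.077 μg/mL.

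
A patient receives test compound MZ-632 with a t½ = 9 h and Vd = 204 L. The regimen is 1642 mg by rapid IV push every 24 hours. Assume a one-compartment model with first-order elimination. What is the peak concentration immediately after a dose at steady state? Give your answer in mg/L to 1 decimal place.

k = ln2/t½ = ln2/9 ≈ 0.077016 h⁻¹; fraction remaining f = e^(−kτ) = e^(−0.077016×24) ≈ 0.1575.
At steady state, accumulation factor R = 1/(1 − e^(−kτ)) ≈ 1.1869.
Single-dose peak C₀ = D/Vd = 1642/204 ≈ 8.049 mg/L.
Steady-state peak Cmax,ss = C₀·R ≈ 8.049 × 1.1869 ≈ 9.553 mg/L.

9.6 mg/L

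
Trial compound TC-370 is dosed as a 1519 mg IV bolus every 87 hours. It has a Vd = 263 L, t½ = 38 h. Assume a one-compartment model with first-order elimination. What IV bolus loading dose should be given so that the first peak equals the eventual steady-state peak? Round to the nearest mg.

f = (1/2)^(87/38) ≈ 0.204550; accumulation ratio R = 1/(1−f) ≈ 1.25715.
Loading dose to hit Cmax,ss on first dose: D_load = D_maint·R ≈ 1519 × 1.25715 ≈ 1909.61 mg.

1910 mg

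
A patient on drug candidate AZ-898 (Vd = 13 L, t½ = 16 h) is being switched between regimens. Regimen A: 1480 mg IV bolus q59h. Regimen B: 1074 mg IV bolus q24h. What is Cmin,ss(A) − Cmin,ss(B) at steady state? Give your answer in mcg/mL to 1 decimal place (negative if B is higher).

Regimen A: f = (1/2)^(59/16) ≈ 0.0776; Cmin,ss = (1480/13)·f/(1−f) ≈ 9.578 mcg/mL.
Regimen B: f = (1/2)^(24/16) ≈ 0.3536; Cmin,ss = (1074/13)·f/(1−f) ≈ 45.193 mcg/mL.
Difference ≈ 9.578 − 45.193 ≈ -35.615 mcg/mL.

-35.6 mcg/mL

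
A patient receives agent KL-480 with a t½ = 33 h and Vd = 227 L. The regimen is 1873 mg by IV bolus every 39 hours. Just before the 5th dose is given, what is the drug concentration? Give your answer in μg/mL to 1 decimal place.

6.3 μg/mL

f = (1/2)^(τ/t½) = (1/2)^(39/33) ≈ 0.4408.
C₀ = D/Vd = 1873/227 ≈ 8.251 μg/mL.
Before the 5th dose, 4 doses have been given. Superposition: Cmin = C₀·(f + f² + … + f^4).
≈ 8.251 × (0.4408 + 0.1943 + 0.0856 + 0.0378) ≈ 8.251 × 0.7585 ≈ 6.258 μg/mL.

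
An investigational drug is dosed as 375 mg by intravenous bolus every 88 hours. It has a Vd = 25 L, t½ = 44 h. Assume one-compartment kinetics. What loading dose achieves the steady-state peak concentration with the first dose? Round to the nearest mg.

500 mg

f = (1/2)^(88/44) ≈ 0.250000; accumulation ratio R = 1/(1−f) ≈ 1.33333.
Loading dose to hit Cmax,ss on first dose: D_load = D_maint·R ≈ 375 × 1.33333 ≈ 500.00 mg.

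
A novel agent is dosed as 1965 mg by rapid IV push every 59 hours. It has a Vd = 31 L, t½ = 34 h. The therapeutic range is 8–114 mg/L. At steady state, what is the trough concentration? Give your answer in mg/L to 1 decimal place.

Over one 59-h interval, 59/34 ≈ 1.7353 half-lives elapse, leaving f ≈ 0.3003 of each dose.
At steady state, accumulation factor R = 1/(1 − e^(−kτ)) ≈ 1.4292.
Each bolus raises the concentration by D/Vd = 1965/31 ≈ 63.387 mg/L.
Cmax,ss = C₀/(1 − f) ≈ 63.387/0.6997 ≈ 90.592 mg/L.
One interval later, Cmin,ss = Cmax,ss·e^(−kτ) ≈ 90.592 × 0.3003 ≈ 27.205 mg/L.
Trough 27.2 mg/L vs MEC 8 mg/L: adequate.

27.2 mg/L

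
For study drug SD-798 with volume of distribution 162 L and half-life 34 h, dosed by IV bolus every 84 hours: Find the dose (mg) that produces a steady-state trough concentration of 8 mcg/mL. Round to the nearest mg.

τ/t½ = 84/34 ≈ 2.4706, so f = (1/2)^(84/34) ≈ 0.180418.
Cmin,ss = (D/Vd)·f/(1−f), so D = Cmin,ss·Vd·(1−f)/f.
D = 8 × 162 × (1−f)/f ≈ 8 × 162 × 4.54268 ≈ 5887.31 mg.

5887 mg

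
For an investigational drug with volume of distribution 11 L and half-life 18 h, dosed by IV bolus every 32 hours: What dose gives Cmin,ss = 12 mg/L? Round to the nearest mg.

τ/t½ = 32/18 ≈ 1.7778, so f = (1/2)^(32/18) ≈ 0.291632.
Cmin,ss = (D/Vd)·f/(1−f), so D = Cmin,ss·Vd·(1−f)/f.
D = 12 × 11 × (1−f)/f ≈ 12 × 11 × 2.42898 ≈ 320.63 mg.

321 mg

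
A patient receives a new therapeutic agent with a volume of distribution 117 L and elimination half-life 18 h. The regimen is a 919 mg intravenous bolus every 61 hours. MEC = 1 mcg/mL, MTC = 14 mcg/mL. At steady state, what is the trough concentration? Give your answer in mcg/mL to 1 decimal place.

0.8 mcg/mL

τ/t½ = 61/18 ≈ 3.3889, so fraction remaining f = (1/2)^(61/18) ≈ 0.0955.
Accumulation ratio R = 1/(1 − f) ≈ 1/0.9045 ≈ 1.1056.
Each bolus raises the concentration by D/Vd = 919/117 ≈ 7.855 mcg/mL.
Steady-state peak Cmax,ss = C₀·R ≈ 7.855 × 1.1056 ≈ 8.684 mcg/mL.
Steady-state trough Cmin,ss = Cmax,ss·f ≈ 8.684 × 0.0955 ≈ 0.829 mcg/mL.
Trough 0.8 mcg/mL vs MEC 1 mcg/mL: subtherapeutic.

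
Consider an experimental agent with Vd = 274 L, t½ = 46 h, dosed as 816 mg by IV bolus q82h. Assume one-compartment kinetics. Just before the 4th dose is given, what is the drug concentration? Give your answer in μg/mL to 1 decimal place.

f = (1/2)^(τ/t½) = (1/2)^(82/46) ≈ 0.2907.
C₀ = D/Vd = 816/274 ≈ 2.978 μg/mL.
Before the 4th dose, 3 doses have been given. Superposition: Cmin = C₀·(f + f² + … + f^3).
≈ 2.978 × (0.2907 + 0.0845 + 0.0246) ≈ 2.978 × 0.3998 ≈ 1.191 μg/mL.

1.2 μg/mL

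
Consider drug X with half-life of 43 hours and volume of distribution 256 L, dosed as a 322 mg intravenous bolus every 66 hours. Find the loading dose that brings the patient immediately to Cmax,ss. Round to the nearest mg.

f = (1/2)^(66/43) ≈ 0.345107; accumulation ratio R = 1/(1−f) ≈ 1.52697.
Loading dose to hit Cmax,ss on first dose: D_load = D_maint·R ≈ 322 × 1.52697 ≈ 491.68 mg.

492 mg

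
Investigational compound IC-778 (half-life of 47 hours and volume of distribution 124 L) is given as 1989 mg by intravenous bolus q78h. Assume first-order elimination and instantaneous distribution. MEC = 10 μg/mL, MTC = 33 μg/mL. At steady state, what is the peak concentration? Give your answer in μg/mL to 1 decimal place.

23.5 μg/mL

Over one 78-h interval, 78/47 ≈ 1.6596 half-lives elapse, leaving f ≈ 0.3165 of each dose.
At steady state, accumulation factor R = 1/(1 − e^(−kτ)) ≈ 1.4631.
Single-dose peak C₀ = D/Vd = 1989/124 ≈ 16.040 μg/mL.
Steady-state peak Cmax,ss = C₀·R ≈ 16.040 × 1.4631 ≈ 23.468 μg/mL.
Peak 23.5 μg/mL vs MTC 33 μg/mL: below toxic threshold.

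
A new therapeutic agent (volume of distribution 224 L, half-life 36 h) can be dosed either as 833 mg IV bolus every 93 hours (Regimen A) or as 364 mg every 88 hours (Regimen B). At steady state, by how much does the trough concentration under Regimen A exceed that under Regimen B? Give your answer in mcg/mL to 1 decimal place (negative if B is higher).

Regimen A: f = (1/2)^(93/36) ≈ 0.1669; Cmin,ss = (833/224)·f/(1−f) ≈ 0.745 mcg/mL.
Regimen B: f = (1/2)^(88/36) ≈ 0.1837; Cmin,ss = (364/224)·f/(1−f) ≈ 0.366 mcg/mL.
Difference ≈ 0.745 − 0.366 ≈ 0.379 mcg/mL.

0.4 mcg/mL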